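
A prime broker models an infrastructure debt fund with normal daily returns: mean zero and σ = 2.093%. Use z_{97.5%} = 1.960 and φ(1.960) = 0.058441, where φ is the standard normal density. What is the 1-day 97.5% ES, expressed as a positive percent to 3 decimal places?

4.893%

Tail multiplier: φ(z)/(1−α) = 0.058441 / 0.025 = 2.338.
ES = 2.093% × 2.338 = 4.893%.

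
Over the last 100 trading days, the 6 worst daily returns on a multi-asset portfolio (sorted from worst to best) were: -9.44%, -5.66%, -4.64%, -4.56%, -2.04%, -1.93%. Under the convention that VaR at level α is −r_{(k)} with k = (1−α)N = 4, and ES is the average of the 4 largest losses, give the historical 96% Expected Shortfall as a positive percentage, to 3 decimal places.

6.075%

The 4 worst returns sum to -24.30%.
ES = −(-24.30%) / 4 = 6.075%.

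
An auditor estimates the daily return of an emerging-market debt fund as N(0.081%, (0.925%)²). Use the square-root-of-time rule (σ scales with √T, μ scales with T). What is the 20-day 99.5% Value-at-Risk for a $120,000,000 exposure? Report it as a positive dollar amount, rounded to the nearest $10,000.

$10,840,000

At 99.5%, z = 2.576.
σ_{20d} = 0.925% × √20 = 4.137%; μ_{20d} = 20 × 0.081% = 1.620%.
VaR = −(1.620%) + 2.576 × 4.137% = 9.037%.
On $120,000,000: 0.09037 × $120,000,000 = $10,844,400.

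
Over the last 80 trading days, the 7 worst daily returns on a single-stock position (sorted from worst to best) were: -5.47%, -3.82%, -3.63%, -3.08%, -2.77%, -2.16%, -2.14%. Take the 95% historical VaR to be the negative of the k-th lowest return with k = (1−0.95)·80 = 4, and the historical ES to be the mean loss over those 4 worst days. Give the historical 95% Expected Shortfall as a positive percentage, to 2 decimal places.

4.00%

The 4 worst returns sum to -16.00%.
ES = −(-16.00%) / 4 = 4% ≈ 4.00%.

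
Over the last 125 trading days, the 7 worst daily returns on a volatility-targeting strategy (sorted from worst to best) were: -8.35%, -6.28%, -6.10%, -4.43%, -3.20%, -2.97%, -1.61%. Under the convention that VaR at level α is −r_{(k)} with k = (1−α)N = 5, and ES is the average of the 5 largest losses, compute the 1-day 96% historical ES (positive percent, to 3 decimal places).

The 5 worst returns sum to -28.36%.
ES = −(-28.36%) / 5 = 5.672%.

5.672%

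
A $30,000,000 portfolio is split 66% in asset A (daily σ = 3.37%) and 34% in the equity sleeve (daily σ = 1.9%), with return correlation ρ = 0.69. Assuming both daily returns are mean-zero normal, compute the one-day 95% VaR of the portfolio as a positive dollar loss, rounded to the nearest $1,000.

σ_p² = 0.66²·3.37² + 0.34²·1.9² + 2·0.69·0.66·0.34·3.37·1.9 = 7.3472 (%²).
σ_p = √7.3472 = 2.711%.
At 95%, z = 1.645.
VaR = 1.645 × 2.711% = 4.460%; on $30,000,000 that is $1,338,000.

$1,338,000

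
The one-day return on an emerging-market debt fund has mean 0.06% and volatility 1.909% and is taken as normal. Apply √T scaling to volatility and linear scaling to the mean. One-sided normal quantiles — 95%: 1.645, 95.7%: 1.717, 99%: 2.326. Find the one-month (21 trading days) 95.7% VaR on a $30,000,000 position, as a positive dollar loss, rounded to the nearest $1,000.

σ_{21d} = 1.909% × √21 = 8.748%; μ_{21d} = 21 × 0.06% = 1.260%.
VaR = −(1.260%) + 1.717 × 8.748% = 13.760%.
On $30,000,000: 0.13760 × $30,000,000 = $4,128,000.

$4,128,000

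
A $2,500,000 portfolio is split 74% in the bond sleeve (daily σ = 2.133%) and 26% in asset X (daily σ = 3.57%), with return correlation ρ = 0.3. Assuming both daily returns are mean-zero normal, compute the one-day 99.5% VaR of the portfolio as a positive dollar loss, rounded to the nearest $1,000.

$132,000

σ_p² = 0.74²·2.133² + 0.26²·3.57² + 2·0.3·0.74·0.26·2.133·3.57 = 4.2320 (%²).
σ_p = √4.2320 = 2.057%.
At 99.5%, z = 2.576.
VaR = 2.576 × 2.057% = 5.299%; on $2,500,000 that is $132,475.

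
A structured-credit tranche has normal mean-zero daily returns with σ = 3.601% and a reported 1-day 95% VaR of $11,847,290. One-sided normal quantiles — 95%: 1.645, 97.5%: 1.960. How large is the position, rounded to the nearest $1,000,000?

$200,000,000

VaR as a fraction of value: z·σ = 1.645 × 3.601% = 5.92364%.
Position = $11,847,290 / 0.0592365 = $200,000,000.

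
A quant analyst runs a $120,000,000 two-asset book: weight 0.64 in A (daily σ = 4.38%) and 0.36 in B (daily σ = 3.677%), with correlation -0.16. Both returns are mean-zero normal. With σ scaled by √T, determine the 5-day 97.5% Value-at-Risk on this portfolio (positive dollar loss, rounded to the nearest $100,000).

$15,300,000

σ_p = √(0.64²·4.38² + 0.36²·3.677² + 2·-0.16·0.64·0.36·4.38·3.677) = 2.902%.
σ_{5d} = 2.902% × √5 = 6.489%.
z(97.5%) = 1.960.
VaR = 1.960 × 6.489% = 12.718%; on $120,000,000 that is $15,261,600.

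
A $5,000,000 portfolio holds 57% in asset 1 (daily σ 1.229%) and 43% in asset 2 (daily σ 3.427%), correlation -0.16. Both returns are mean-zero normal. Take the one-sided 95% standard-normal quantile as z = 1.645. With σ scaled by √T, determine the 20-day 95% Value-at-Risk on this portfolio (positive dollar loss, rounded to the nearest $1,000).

σ_p = √(0.57²·1.229² + 0.43²·3.427² + 2·-0.16·0.57·0.43·1.229·3.427) = 1.527%.
σ_{20d} = 1.527% × √20 = 6.829%.
VaR = 1.645 × 6.829% = 11.234%; on $5,000,000 that is $561,700.

$562,000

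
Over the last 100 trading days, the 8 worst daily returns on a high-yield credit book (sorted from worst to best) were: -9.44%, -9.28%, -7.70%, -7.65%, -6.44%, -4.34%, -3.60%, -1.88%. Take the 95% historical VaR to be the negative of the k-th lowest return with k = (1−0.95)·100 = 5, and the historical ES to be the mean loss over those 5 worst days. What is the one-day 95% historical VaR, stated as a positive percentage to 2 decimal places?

6.44%

k = 5; the 5th lowest return is -6.44%, so VaR = 6.44%.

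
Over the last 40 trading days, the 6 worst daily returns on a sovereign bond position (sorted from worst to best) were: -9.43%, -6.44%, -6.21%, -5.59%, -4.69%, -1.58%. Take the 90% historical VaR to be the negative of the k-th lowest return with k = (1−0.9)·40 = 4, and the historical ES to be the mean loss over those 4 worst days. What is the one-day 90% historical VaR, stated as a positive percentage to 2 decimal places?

5.59%

k = 4; the 4th lowest return is -5.59%, so VaR = 5.59%.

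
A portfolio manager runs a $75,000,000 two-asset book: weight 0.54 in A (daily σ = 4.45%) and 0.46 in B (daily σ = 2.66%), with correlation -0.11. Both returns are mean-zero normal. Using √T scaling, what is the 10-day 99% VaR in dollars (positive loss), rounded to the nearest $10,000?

σ_p = √(0.54²·4.45² + 0.46²·2.66² + 2·-0.11·0.54·0.46·4.45·2.66) = 2.574%.
σ_{10d} = 2.574% × √10 = 8.140%.
z(99%) = 2.326.
VaR = 2.326 × 8.140% = 18.934%; on $75,000,000 that is $14,200,500.

$14,200,000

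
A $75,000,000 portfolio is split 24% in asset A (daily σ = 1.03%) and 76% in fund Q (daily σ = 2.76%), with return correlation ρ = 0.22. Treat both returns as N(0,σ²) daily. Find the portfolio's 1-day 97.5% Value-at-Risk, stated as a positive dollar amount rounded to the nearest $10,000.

$3,180,000

σ_p² = 0.24²·1.03² + 0.76²·2.76² + 2·0.22·0.24·0.76·1.03·2.76 = 4.6892 (%²).
σ_p = √4.6892 = 2.165%.
At 97.5%, z = 1.960.
VaR = 1.960 × 2.165% = 4.243%; on $75,000,000 that is $3,182,250.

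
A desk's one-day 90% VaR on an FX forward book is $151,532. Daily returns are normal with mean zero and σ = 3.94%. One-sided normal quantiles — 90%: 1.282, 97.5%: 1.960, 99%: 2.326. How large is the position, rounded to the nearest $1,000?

VaR as a fraction of value: z·σ = 1.282 × 3.94% = 5.05108%.
Position = $151,532 / 0.0505108 = $2,999,992.

$3,000,000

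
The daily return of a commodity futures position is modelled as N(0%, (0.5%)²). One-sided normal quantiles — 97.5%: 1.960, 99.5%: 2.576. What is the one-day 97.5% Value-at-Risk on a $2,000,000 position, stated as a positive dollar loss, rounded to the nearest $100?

$19,600

VaR = z·σ = 1.960 × 0.5% = 0.980%.
On $2,000,000: 0.00980 × $2,000,000 = $19,600.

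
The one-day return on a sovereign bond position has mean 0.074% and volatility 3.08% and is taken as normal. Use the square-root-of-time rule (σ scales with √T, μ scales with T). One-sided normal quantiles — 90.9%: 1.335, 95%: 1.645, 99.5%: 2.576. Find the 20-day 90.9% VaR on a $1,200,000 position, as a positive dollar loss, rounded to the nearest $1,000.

σ_{20d} = 3.08% × √20 = 13.774%; μ_{20d} = 20 × 0.074% = 1.480%.
VaR = −(1.480%) + 1.335 × 13.774% = 16.908%.
On $1,200,000: 0.16908 × $1,200,000 = $202,896.

$203,000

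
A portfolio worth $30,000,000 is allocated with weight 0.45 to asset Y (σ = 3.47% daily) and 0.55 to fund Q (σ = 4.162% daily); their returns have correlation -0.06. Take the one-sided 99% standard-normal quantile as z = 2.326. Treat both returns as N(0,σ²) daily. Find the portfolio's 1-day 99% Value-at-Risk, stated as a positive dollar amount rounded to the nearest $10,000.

$1,880,000

σ_p² = 0.45²·3.47² + 0.55²·4.162² + 2·-0.06·0.45·0.55·3.47·4.162 = 7.2493 (%²).
σ_p = √7.2493 = 2.692%.
VaR = 2.326 × 2.692% = 6.262%; on $30,000,000 that is $1,878,600.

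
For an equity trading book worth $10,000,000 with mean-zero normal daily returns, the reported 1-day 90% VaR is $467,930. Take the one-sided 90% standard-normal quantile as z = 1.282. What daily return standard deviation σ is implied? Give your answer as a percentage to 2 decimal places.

VaR as a fraction: $467,930 / $10,000,000 = 4.679%.
σ = VaR / z = 4.679% / 1.282 = 3.650%.

3.65%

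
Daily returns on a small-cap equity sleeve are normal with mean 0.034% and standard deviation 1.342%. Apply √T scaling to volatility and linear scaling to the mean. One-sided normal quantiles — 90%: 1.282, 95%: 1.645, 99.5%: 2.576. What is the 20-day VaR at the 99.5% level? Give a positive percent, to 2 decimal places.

σ_{20d} = 1.342% × √20 = 6.002%; μ_{20d} = 20 × 0.034% = 0.680%.
VaR = −(0.680%) + 2.576 × 6.002% = 14.781%.

14.78%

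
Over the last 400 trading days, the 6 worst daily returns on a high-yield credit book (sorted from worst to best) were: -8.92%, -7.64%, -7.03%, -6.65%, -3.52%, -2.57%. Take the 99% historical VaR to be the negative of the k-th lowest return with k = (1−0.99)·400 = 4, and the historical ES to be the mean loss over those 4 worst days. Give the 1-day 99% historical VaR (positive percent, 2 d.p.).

k = 4; the 4th lowest return is -6.65%, so VaR = 6.65%.

6.65%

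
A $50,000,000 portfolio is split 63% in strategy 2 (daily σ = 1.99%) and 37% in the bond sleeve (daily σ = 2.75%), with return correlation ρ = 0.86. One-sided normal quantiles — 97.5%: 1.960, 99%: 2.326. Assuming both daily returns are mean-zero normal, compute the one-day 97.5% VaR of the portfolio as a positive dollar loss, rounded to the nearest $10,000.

$2,150,000

σ_p² = 0.63²·1.99² + 0.37²·2.75² + 2·0.86·0.63·0.37·1.99·2.75 = 4.8012 (%²).
σ_p = √4.8012 = 2.191%.
VaR = 1.960 × 2.191% = 4.294%; on $50,000,000 that is $2,147,000.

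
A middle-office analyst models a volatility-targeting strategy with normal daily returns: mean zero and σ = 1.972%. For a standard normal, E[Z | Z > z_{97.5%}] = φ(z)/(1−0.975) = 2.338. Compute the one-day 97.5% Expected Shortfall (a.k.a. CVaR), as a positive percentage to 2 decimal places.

ES = 1.972% × 2.338 = 4.611%.

4.61%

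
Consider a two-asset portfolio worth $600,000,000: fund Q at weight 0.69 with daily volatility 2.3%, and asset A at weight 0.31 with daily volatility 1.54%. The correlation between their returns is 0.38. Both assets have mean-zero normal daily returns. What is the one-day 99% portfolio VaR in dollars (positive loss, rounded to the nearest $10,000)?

$25,440,000

σ_p² = 0.69²·2.3² + 0.31²·1.54² + 2·0.38·0.69·0.31·2.3·1.54 = 3.3223 (%²).
σ_p = √3.3223 = 1.823%.
At 99%, z = 2.326.
VaR = 2.326 × 1.823% = 4.240%; on $600,000,000 that is $25,440,000.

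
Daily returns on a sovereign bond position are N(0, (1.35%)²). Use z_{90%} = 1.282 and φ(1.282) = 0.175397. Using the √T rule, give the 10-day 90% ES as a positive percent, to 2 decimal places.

σ_{10d} = 1.35% × √10 = 4.269%.
ES multiplier = φ(z)/(1−α) = 0.175397/0.1 = 1.754.
ES = 4.269% × 1.754 = 7.488%.

7.49%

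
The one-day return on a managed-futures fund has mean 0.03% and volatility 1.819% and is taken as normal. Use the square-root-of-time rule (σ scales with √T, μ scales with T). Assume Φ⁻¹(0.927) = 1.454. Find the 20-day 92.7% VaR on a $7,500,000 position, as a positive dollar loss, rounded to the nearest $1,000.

σ_{20d} = 1.819% × √20 = 8.135%; μ_{20d} = 20 × 0.03% = 0.600%.
VaR = −(0.600%) + 1.454 × 8.135% = 11.228%.
On $7,500,000: 0.11228 × $7,500,000 = $842,100.

$842,000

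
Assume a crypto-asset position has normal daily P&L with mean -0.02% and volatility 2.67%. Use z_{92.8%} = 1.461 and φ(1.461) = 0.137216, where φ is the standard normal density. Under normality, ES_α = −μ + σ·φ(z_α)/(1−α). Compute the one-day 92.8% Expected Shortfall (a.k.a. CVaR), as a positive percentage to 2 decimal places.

5.11%

Tail multiplier: φ(z)/(1−α) = 0.137216 / 0.072 = 1.906.
ES = −(-0.02%) + 2.67% × 1.906 = 5.109%.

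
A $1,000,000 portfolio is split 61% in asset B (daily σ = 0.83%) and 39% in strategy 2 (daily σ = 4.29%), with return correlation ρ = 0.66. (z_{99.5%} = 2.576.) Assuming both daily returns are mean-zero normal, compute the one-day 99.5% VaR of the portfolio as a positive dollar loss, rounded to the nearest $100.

$52,600

σ_p² = 0.61²·0.83² + 0.39²·4.29² + 2·0.66·0.61·0.39·0.83·4.29 = 4.1738 (%²).
σ_p = √4.1738 = 2.043%.
VaR = 2.576 × 2.043% = 5.263%; on $1,000,000 that is $52,630.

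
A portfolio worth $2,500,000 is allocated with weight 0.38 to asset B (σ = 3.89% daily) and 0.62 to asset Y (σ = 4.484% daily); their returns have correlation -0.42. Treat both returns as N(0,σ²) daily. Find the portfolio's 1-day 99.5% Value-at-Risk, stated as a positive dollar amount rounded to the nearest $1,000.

$164,000

σ_p² = 0.38²·3.89² + 0.62²·4.484² + 2·-0.42·0.38·0.62·3.89·4.484 = 6.4619 (%²).
σ_p = √6.4619 = 2.542%.
At 99.5%, z = 2.576.
VaR = 2.576 × 2.542% = 6.548%; on $2,500,000 that is $163,700.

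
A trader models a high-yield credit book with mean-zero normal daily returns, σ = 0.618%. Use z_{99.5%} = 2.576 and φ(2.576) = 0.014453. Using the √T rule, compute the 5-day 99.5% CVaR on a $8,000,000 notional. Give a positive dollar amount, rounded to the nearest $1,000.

$320,000

σ_{5d} = 0.618% × √5 = 1.382%.
ES multiplier = φ(z)/(1−α) = 0.014453/0.005 = 2.891.
ES = 1.382% × 2.891 = 3.995%; on $8,000,000: $319,600.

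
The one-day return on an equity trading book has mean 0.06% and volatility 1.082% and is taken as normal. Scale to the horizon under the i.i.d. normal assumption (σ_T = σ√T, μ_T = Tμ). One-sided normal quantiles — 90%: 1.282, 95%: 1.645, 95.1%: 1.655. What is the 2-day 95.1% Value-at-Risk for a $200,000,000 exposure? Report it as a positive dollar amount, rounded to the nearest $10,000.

σ_{2d} = 1.082% × √2 = 1.530%; μ_{2d} = 2 × 0.06% = 0.120%.
VaR = −(0.120%) + 1.655 × 1.530% = 2.412%.
On $200,000,000: 0.02412 × $200,000,000 = $4,824,000.

$4,820,000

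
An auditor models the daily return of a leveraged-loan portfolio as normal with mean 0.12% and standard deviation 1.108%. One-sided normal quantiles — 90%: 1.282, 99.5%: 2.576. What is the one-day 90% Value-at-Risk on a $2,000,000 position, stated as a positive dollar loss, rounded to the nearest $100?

VaR = −μ + z·σ = −(0.12%) + 1.282 × 1.108% = 1.300%.
On $2,000,000: 0.01300 × $2,000,000 = $26,000.

$26,000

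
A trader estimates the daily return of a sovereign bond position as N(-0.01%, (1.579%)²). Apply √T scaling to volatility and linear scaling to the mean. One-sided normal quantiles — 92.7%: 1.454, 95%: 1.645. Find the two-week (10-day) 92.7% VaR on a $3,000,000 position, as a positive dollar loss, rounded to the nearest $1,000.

σ_{10d} = 1.579% × √10 = 4.993%; μ_{10d} = 10 × -0.01% = -0.100%.
VaR = −(-0.100%) + 1.454 × 4.993% = 7.360%.
On $3,000,000: 0.07360 × $3,000,000 = $220,800.

$221,000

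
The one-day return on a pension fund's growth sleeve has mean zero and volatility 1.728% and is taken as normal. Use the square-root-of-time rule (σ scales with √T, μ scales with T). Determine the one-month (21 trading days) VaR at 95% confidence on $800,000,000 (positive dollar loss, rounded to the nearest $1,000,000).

At 95%, z = 1.645.
σ_{21d} = 1.728% × √21 = 7.919%.
VaR = 1.645 × 7.919% = 13.027%.
On $800,000,000: 0.13027 × $800,000,000 = $104,216,000.

$104,000,000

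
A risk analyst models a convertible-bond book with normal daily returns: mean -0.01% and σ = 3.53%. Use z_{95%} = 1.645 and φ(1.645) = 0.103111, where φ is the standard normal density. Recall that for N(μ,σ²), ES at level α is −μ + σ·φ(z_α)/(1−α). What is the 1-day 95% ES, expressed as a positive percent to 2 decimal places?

7.29%

Tail multiplier: φ(z)/(1−α) = 0.103111 / 0.05 = 2.062.
ES = −(-0.01%) + 3.53% × 2.062 = 7.289%.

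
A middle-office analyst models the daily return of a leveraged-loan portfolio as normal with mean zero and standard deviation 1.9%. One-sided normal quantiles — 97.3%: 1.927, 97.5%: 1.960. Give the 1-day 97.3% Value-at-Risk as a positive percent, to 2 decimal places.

VaR = z·σ = 1.927 × 1.9% = 3.661%.

3.66%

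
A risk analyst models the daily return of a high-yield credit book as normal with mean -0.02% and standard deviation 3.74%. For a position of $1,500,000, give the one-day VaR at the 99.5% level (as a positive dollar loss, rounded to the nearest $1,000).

At 99.5% one-sided, z = 2.576.
VaR = −μ + z·σ = −(-0.02%) + 2.576 × 3.74% = 9.654%.
On $1,500,000: 0.09654 × $1,500,000 = $144,810.

$145,000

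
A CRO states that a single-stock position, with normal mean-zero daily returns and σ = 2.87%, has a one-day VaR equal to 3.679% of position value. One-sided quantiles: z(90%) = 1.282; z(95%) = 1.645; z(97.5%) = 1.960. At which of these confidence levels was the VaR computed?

90%

Implied z = VaR/σ = 3.679 / 2.87 = 1.282.
This matches z(90%) = 1.282.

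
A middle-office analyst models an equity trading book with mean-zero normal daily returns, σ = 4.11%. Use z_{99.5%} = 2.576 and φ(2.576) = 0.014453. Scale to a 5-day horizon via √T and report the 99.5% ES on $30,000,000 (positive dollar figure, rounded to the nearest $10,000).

σ_{5d} = 4.11% × √5 = 9.190%.
ES multiplier = φ(z)/(1−α) = 0.014453/0.005 = 2.891.
ES = 9.190% × 2.891 = 26.568%; on $30,000,000: $7,970,400.

$7,970,000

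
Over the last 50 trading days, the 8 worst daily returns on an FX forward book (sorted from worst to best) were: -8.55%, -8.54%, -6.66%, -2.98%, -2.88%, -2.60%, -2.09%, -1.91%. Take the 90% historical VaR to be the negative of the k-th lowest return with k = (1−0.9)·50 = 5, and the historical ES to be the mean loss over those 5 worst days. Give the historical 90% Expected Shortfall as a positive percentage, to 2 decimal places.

5.92%

The 5 worst returns sum to -29.61%.
ES = −(-29.61%) / 5 = 5.922% ≈ 5.92%.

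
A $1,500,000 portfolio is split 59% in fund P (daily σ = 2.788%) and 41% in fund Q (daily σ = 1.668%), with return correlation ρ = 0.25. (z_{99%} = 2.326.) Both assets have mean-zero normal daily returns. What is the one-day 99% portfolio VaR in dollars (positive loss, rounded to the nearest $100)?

$67,400

σ_p² = 0.59²·2.788² + 0.41²·1.668² + 2·0.25·0.59·0.41·2.788·1.668 = 3.7359 (%²).
σ_p = √3.7359 = 1.933%.
VaR = 2.326 × 1.933% = 4.496%; on $1,500,000 that is $67,440.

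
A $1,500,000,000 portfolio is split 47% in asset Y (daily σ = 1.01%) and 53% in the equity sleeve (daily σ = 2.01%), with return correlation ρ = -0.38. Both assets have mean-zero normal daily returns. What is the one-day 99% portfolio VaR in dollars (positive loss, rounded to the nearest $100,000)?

σ_p² = 0.47²·1.01² + 0.53²·2.01² + 2·-0.38·0.47·0.53·1.01·2.01 = 0.9759 (%²).
σ_p = √0.9759 = 0.988%.
At 99%, z = 2.326.
VaR = 2.326 × 0.988% = 2.298%; on $1,500,000,000 that is $34,470,000.

$34,500,000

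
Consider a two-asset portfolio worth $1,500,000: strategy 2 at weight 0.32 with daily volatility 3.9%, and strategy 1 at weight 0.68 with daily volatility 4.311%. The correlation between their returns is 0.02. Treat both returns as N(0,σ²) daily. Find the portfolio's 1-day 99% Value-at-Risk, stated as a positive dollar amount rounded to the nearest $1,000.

σ_p² = 0.32²·3.9² + 0.68²·4.311² + 2·0.02·0.32·0.68·3.9·4.311 = 10.2974 (%²).
σ_p = √10.2974 = 3.209%.
At 99%, z = 2.326.
VaR = 2.326 × 3.209% = 7.464%; on $1,500,000 that is $111,960.

$112,000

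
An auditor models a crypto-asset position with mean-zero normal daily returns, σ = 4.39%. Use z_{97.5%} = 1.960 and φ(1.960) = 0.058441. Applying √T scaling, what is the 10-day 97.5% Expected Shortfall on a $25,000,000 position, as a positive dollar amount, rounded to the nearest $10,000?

$8,110,000

σ_{10d} = 4.39% × √10 = 13.882%.
ES multiplier = φ(z)/(1−α) = 0.058441/0.025 = 2.338.
ES = 13.882% × 2.338 = 32.456%; on $25,000,000: $8,114,000.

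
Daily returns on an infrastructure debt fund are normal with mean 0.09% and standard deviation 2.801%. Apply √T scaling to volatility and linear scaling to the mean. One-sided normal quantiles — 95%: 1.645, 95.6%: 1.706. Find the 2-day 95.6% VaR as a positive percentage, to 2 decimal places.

6.58%

σ_{2d} = 2.801% × √2 = 3.961%; μ_{2d} = 2 × 0.09% = 0.180%.
VaR = −(0.180%) + 1.706 × 3.961% = 6.577%.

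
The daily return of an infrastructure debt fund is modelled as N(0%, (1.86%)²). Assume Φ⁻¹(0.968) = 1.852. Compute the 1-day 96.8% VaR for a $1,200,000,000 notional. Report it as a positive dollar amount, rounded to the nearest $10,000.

VaR = z·σ = 1.852 × 1.86% = 3.445%.
On $1,200,000,000: 0.03445 × $1,200,000,000 = $41,340,000.

$41,340,000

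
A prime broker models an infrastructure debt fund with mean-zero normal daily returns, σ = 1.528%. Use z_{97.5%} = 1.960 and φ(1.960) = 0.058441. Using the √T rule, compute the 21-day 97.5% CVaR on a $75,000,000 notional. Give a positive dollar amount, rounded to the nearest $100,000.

$12,300,000

σ_{21d} = 1.528% × √21 = 7.002%.
ES multiplier = φ(z)/(1−α) = 0.058441/0.025 = 2.338.
ES = 7.002% × 2.338 = 16.371%; on $75,000,000: $12,278,250.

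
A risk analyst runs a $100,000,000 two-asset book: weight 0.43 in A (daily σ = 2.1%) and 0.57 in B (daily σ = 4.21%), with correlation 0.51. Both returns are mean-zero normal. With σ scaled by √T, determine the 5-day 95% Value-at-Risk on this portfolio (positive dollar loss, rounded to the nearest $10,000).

σ_p = √(0.43²·2.1² + 0.57²·4.21² + 2·0.51·0.43·0.57·2.1·4.21) = 2.964%.
σ_{5d} = 2.964% × √5 = 6.628%.
z(95%) = 1.645.
VaR = 1.645 × 6.628% = 10.903%; on $100,000,000 that is $10,903,000.

$10,900,000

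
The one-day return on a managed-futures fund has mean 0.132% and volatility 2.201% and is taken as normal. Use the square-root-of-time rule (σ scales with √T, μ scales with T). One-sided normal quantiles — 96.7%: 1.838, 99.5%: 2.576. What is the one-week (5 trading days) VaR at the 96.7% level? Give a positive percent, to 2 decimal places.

8.39%

σ_{5d} = 2.201% × √5 = 4.922%; μ_{5d} = 5 × 0.132% = 0.660%.
VaR = −(0.660%) + 1.838 × 4.922% = 8.387%.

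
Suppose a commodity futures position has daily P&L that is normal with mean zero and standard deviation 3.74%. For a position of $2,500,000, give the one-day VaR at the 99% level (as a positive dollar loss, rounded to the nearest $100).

At 99% one-sided, z = 2.326.
VaR = z·σ = 2.326 × 3.74% = 8.699%.
On $2,500,000: 0.08699 × $2,500,000 = $217,475.

$217,500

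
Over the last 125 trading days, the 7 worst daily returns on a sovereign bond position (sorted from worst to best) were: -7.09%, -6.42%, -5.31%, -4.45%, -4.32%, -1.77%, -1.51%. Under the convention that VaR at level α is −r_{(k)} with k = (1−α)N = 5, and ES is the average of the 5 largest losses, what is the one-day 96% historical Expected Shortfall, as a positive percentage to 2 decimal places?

The 5 worst returns sum to -27.59%.
ES = −(-27.59%) / 5 = 5.518% ≈ 5.52%.

5.52%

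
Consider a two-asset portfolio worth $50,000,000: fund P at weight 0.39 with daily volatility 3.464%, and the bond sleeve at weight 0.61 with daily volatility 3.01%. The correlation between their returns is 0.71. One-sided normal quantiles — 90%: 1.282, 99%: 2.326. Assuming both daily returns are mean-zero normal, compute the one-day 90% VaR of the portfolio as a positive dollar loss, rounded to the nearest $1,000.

$1,893,000

σ_p² = 0.39²·3.464² + 0.61²·3.01² + 2·0.71·0.39·0.61·3.464·3.01 = 8.7187 (%²).
σ_p = √8.7187 = 2.953%.
VaR = 1.282 × 2.953% = 3.786%; on $50,000,000 that is $1,893,000.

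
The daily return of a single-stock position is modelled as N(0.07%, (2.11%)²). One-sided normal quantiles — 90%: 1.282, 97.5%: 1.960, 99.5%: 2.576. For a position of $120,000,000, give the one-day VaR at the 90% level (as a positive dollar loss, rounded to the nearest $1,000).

VaR = −μ + z·σ = −(0.07%) + 1.282 × 2.11% = 2.635%.
On $120,000,000: 0.02635 × $120,000,000 = $3,162,000.

$3,162,000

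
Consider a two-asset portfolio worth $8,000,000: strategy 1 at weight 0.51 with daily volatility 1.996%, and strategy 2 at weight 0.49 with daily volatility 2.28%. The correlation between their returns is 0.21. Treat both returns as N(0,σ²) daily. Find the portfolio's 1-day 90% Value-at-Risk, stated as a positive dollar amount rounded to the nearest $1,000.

σ_p² = 0.51²·1.996² + 0.49²·2.28² + 2·0.21·0.51·0.49·1.996·2.28 = 2.7620 (%²).
σ_p = √2.7620 = 1.662%.
At 90%, z = 1.282.
VaR = 1.282 × 1.662% = 2.131%; on $8,000,000 that is $170,480.

$170,000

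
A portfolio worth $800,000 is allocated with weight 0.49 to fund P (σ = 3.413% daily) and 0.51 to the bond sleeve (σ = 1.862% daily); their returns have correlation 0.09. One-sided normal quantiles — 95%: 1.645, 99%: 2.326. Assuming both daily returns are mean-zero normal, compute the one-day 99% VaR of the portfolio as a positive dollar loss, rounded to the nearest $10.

σ_p² = 0.49²·3.413² + 0.51²·1.862² + 2·0.09·0.49·0.51·3.413·1.862 = 3.9845 (%²).
σ_p = √3.9845 = 1.996%.
VaR = 2.326 × 1.996% = 4.643%; on $800,000 that is $37,144.

$37,140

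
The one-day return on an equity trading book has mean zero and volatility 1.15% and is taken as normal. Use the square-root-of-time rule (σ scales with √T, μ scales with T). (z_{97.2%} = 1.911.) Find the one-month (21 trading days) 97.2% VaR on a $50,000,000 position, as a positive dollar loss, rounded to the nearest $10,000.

σ_{21d} = 1.15% × √21 = 5.270%.
VaR = 1.911 × 5.270% = 10.071%.
On $50,000,000: 0.10071 × $50,000,000 = $5,035,500.

$5,040,000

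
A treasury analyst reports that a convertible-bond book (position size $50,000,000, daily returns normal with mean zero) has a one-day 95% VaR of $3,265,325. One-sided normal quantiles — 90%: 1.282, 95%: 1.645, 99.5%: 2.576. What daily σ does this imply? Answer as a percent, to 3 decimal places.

VaR as a fraction: $3,265,325 / $50,000,000 = 6.531%.
σ = VaR / z = 6.531% / 1.645 = 3.970%.

3.970%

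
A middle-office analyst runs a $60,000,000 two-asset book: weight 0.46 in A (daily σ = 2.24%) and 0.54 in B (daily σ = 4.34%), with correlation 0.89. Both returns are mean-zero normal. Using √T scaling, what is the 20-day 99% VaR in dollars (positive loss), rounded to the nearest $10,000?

σ_p = √(0.46²·2.24² + 0.54²·4.34² + 2·0.89·0.46·0.54·2.24·4.34) = 3.294%.
σ_{20d} = 3.294% × √20 = 14.731%.
z(99%) = 2.326.
VaR = 2.326 × 14.731% = 34.264%; on $60,000,000 that is $20,558,400.

$20,560,000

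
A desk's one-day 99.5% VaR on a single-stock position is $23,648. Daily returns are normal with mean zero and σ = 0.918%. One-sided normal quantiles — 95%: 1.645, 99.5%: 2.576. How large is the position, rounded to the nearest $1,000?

$1,000,000

VaR as a fraction of value: z·σ = 2.576 × 0.918% = 2.36477%.
Position = $23,648 / 0.0236477 = $1,000,014.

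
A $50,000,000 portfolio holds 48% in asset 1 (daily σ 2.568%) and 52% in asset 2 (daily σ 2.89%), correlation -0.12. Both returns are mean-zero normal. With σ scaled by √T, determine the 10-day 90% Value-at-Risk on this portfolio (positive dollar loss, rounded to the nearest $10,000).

$3,700,000

σ_p = √(0.48²·2.568² + 0.52²·2.89² + 2·-0.12·0.48·0.52·2.568·2.89) = 1.826%.
σ_{10d} = 1.826% × √10 = 5.774%.
z(90%) = 1.282.
VaR = 1.282 × 5.774% = 7.402%; on $50,000,000 that is $3,701,000.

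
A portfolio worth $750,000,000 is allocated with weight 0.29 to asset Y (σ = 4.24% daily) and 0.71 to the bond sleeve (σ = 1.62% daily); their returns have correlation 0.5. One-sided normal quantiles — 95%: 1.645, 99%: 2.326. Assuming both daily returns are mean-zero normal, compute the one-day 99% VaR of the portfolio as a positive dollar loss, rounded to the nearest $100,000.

$36,000,000

σ_p² = 0.29²·4.24² + 0.71²·1.62² + 2·0.5·0.29·0.71·4.24·1.62 = 4.2492 (%²).
σ_p = √4.2492 = 2.061%.
VaR = 2.326 × 2.061% = 4.794%; on $750,000,000 that is $35,955,000.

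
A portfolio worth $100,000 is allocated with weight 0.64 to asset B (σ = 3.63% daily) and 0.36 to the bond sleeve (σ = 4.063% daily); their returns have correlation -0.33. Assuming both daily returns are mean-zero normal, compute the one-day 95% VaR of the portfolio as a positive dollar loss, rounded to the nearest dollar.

σ_p² = 0.64²·3.63² + 0.36²·4.063² + 2·-0.33·0.64·0.36·3.63·4.063 = 5.2939 (%²).
σ_p = √5.2939 = 2.301%.
At 95%, z = 1.645.
VaR = 1.645 × 2.301% = 3.785%; on $100,000 that is $3,785.

$3,785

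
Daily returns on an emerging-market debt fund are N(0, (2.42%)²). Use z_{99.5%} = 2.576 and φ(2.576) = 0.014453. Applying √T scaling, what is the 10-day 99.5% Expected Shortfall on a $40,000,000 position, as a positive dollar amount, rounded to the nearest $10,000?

σ_{10d} = 2.42% × √10 = 7.653%.
ES multiplier = φ(z)/(1−α) = 0.014453/0.005 = 2.891.
ES = 7.653% × 2.891 = 22.125%; on $40,000,000: $8,850,000.

$8,850,000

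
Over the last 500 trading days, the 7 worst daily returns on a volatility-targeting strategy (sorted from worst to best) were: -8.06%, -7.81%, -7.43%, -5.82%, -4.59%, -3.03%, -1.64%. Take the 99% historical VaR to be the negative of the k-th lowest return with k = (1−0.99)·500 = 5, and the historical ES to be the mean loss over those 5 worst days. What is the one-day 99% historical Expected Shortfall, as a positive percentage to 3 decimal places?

The 5 worst returns sum to -33.71%.
ES = −(-33.71%) / 5 = 6.742%.

6.742%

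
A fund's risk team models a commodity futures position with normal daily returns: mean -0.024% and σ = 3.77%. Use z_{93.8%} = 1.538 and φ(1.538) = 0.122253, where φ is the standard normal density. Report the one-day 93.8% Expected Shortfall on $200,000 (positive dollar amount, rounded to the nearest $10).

$14,920

Tail multiplier: φ(z)/(1−α) = 0.122253 / 0.062 = 1.972.
ES = −(-0.024%) + 3.77% × 1.972 = 7.458%.
On $200,000: 0.07458 × $200,000 = $14,916.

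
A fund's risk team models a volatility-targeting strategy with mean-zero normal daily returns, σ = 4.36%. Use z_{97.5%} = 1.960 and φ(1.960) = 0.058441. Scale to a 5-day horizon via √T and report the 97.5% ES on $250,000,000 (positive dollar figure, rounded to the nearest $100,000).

$57,000,000

σ_{5d} = 4.36% × √5 = 9.749%.
ES multiplier = φ(z)/(1−α) = 0.058441/0.025 = 2.338.
ES = 9.749% × 2.338 = 22.793%; on $250,000,000: $56,982,500.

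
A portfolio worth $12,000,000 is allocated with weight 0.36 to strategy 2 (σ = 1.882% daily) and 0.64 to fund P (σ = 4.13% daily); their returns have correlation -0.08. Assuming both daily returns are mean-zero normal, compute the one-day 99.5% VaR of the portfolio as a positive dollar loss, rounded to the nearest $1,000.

σ_p² = 0.36²·1.882² + 0.64²·4.13² + 2·-0.08·0.36·0.64·1.882·4.13 = 7.1590 (%²).
σ_p = √7.1590 = 2.676%.
At 99.5%, z = 2.576.
VaR = 2.576 × 2.676% = 6.893%; on $12,000,000 that is $827,160.

$827,000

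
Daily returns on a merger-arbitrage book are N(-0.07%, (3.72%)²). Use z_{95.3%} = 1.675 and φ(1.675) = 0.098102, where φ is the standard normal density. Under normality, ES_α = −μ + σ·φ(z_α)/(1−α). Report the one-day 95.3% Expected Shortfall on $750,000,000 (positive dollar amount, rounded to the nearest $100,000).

$58,800,000

Tail multiplier: φ(z)/(1−α) = 0.098102 / 0.047 = 2.087.
ES = −(-0.07%) + 3.72% × 2.087 = 7.834%.
On $750,000,000: 0.07834 × $750,000,000 = $58,755,000.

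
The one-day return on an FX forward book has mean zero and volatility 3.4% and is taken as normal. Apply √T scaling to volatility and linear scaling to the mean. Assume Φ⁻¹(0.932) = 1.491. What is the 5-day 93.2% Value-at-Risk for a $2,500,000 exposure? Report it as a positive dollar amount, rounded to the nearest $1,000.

σ_{5d} = 3.4% × √5 = 7.603%.
VaR = 1.491 × 7.603% = 11.336%.
On $2,500,000: 0.11336 × $2,500,000 = $283,400.

$283,000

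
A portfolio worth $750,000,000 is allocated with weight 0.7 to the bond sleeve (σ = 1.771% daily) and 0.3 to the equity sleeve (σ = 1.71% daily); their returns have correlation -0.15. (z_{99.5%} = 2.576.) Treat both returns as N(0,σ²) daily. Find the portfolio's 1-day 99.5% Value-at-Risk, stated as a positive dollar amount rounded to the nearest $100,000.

σ_p² = 0.7²·1.771² + 0.3²·1.71² + 2·-0.15·0.7·0.3·1.771·1.71 = 1.6092 (%²).
σ_p = √1.6092 = 1.269%.
VaR = 2.576 × 1.269% = 3.269%; on $750,000,000 that is $24,517,500.

$24,500,000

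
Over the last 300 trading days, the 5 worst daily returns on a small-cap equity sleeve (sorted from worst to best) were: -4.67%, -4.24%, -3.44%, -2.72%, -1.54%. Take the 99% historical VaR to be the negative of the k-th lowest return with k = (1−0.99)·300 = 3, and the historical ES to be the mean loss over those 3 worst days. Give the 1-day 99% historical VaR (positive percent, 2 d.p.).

k = 3; the 3rd lowest return is -3.44%, so VaR = 3.44%.

3.44%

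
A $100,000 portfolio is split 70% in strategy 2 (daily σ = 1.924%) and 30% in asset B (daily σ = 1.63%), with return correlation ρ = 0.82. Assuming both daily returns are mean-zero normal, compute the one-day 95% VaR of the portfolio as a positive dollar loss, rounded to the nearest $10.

$2,910

σ_p² = 0.7²·1.924² + 0.3²·1.63² + 2·0.82·0.7·0.3·1.924·1.63 = 3.1331 (%²).
σ_p = √3.1331 = 1.770%.
At 95%, z = 1.645.
VaR = 1.645 × 1.770% = 2.912%; on $100,000 that is $2,912.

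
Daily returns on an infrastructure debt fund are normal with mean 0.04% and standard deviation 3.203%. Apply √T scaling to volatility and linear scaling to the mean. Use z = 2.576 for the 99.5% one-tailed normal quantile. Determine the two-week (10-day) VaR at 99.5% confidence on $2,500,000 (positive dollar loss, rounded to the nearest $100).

σ_{10d} = 3.203% × √10 = 10.129%; μ_{10d} = 10 × 0.04% = 0.400%.
VaR = −(0.400%) + 2.576 × 10.129% = 25.692%.
On $2,500,000: 0.25692 × $2,500,000 = $642,300.

$642,300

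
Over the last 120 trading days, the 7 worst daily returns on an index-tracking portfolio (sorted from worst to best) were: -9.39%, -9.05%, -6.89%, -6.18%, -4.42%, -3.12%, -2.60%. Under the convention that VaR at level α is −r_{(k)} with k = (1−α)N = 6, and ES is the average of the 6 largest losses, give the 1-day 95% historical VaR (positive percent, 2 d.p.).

3.12%

k = 6; the 6th lowest return is -3.12%, so VaR = 3.12%.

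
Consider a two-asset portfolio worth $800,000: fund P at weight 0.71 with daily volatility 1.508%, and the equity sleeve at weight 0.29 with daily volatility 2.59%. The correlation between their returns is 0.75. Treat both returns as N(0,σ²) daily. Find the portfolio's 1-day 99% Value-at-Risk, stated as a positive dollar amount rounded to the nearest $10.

σ_p² = 0.71²·1.508² + 0.29²·2.59² + 2·0.75·0.71·0.29·1.508·2.59 = 2.9168 (%²).
σ_p = √2.9168 = 1.708%.
At 99%, z = 2.326.
VaR = 2.326 × 1.708% = 3.973%; on $800,000 that is $31,784.

$31,780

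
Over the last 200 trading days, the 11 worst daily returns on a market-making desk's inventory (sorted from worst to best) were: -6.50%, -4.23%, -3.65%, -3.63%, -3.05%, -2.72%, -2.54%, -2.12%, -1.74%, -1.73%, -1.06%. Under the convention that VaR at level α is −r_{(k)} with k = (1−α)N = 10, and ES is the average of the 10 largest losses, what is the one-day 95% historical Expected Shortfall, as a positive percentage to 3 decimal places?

3.191%

The 10 worst returns sum to -31.91%.
ES = −(-31.91%) / 10 = 3.191%.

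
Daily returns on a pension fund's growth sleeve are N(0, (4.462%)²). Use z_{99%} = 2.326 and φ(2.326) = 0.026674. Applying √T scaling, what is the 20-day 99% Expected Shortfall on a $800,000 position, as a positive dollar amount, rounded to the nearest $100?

$425,800

σ_{20d} = 4.462% × √20 = 19.955%.
ES multiplier = φ(z)/(1−α) = 0.026674/0.01 = 2.667.
ES = 19.955% × 2.667 = 53.220%; on $800,000: $425,760.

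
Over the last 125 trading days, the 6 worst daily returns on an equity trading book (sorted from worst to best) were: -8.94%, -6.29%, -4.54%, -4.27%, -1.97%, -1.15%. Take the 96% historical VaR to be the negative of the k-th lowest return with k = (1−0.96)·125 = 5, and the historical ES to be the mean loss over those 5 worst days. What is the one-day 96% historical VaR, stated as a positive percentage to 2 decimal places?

1.97%

k = 5; the 5th lowest return is -1.97%, so VaR = 1.97%.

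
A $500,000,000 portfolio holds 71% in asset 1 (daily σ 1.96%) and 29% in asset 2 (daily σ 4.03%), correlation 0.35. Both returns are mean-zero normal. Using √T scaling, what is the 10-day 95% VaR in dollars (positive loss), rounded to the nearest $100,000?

$54,800,000

σ_p = √(0.71²·1.96² + 0.29²·4.03² + 2·0.35·0.71·0.29·1.96·4.03) = 2.107%.
σ_{10d} = 2.107% × √10 = 6.663%.
z(95%) = 1.645.
VaR = 1.645 × 6.663% = 10.961%; on $500,000,000 that is $54,805,000.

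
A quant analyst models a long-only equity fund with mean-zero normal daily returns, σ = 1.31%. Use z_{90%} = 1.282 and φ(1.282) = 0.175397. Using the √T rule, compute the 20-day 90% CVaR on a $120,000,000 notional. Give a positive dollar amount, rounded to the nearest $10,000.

$12,330,000

σ_{20d} = 1.31% × √20 = 5.858%.
ES multiplier = φ(z)/(1−α) = 0.175397/0.1 = 1.754.
ES = 5.858% × 1.754 = 10.275%; on $120,000,000: $12,330,000.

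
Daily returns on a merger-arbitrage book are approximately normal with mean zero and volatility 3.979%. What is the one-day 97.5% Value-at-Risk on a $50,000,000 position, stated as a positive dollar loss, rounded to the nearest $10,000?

$3,900,000

At 97.5% one-sided, z = 1.960.
VaR = z·σ = 1.960 × 3.979% = 7.799%.
On $50,000,000: 0.07799 × $50,000,000 = $3,899,500.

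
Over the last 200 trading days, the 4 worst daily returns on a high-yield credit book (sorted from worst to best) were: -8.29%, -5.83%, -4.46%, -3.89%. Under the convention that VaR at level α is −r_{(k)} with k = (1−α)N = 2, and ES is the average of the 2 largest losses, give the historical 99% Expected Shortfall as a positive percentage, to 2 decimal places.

7.06%

The 2 worst returns sum to -14.12%.
ES = −(-14.12%) / 2 = 7.06%.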